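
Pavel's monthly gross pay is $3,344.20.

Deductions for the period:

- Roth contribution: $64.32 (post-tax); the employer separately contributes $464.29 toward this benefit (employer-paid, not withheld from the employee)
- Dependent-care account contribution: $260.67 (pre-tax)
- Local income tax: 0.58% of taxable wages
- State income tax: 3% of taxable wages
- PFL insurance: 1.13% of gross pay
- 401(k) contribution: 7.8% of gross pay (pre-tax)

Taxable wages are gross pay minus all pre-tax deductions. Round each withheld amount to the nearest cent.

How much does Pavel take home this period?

$2,619.52

401(k) contribution: $3,344.20 × 0.078 = $260.85
Dependent-care account contribution: $260.67
Pre-tax total = $260.85 + $260.67 = $521.52
Taxable wages = $3,344.20 − $521.52 = $2,822.68
Local income tax: $2,822.68 × 0.0058 = $16.37
State income tax: $2,822.68 × 0.03 = $84.68
PFL insurance: $3,344.20 × 0.0113 = $37.79
Roth contribution: $64.32
(Employer's $464.29 toward Roth contribution is not withheld from the employee.)
Total deductions = $260.85 + $260.67 + $16.37 + $84.68 + $37.79 + $64.32 = $724.68
Net pay = $3,344.20 − $724.68 = $2,619.52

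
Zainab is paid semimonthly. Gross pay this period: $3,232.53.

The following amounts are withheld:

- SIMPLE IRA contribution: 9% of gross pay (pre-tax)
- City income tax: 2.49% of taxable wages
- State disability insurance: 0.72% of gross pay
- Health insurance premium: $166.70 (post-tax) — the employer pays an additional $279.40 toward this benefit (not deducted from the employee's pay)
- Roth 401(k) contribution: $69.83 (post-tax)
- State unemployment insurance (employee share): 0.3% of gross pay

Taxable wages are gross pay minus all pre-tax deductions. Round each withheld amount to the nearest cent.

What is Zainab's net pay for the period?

SIMPLE IRA contribution: $3,232.53 × 0.09 = $290.93
Taxable wages = $3,232.53 − $290.93 = $2,941.60
City income tax: $2,941.60 × 0.0249 = $73.25
State disability insurance: $3,232.53 × 0.0072 = $23.27
State unemployment insurance (employee share): $3,232.53 × 0.003 = $9.70
Roth 401(k) contribution: $69.83
Health insurance premium: $166.70
(Employer's $279.40 toward health insurance premium is not withheld from the employee.)
Total deductions = $290.93 + $73.25 + $23.27 + $9.70 + $69.83 + $166.70 = $633.68
Net pay = $3,232.53 − $633.68 = $2,598.85

$2,598.85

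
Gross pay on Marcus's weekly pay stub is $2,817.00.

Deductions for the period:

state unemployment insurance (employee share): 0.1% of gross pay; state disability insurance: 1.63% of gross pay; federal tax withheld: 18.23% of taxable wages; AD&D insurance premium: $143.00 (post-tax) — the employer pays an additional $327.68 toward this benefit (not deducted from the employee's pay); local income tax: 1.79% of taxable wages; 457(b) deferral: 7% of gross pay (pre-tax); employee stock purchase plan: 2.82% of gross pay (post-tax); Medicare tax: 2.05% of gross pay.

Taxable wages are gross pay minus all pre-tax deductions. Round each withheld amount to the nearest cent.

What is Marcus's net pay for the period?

$1,766.40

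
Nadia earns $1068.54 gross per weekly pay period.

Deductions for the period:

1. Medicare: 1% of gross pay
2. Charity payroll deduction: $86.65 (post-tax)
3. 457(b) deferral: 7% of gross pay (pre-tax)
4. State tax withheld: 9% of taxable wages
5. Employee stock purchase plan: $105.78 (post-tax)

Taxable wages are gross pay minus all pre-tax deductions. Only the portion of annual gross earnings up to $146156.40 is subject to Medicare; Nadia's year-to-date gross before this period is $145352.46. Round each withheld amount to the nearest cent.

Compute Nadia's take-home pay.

457(b) deferral: $1068.54 × 0.07 = $74.80
Taxable wages = $1068.54 − $74.80 = $993.74
State tax withheld: $993.74 × 0.09 = $89.44
Medicare: only $146156.40 − $145352.46 = $803.94 of this check is subject → $803.94 × 0.01 = $8.04
Employee stock purchase plan: $105.78
Charity payroll deduction: $86.65
Total deductions = $74.80 + $89.44 + $8.04 + $105.78 + $86.65 = $364.71
Net pay = $1068.54 − $364.71 = $703.83

$703.83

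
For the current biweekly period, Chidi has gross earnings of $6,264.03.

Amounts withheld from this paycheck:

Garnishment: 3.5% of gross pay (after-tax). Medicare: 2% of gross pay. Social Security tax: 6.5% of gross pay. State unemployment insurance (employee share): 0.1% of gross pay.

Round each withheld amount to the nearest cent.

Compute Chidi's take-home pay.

$5,506.09

Medicare: $6,264.03 × 0.02 = $125.28
Social Security tax: $6,264.03 × 0.065 = $407.16
State unemployment insurance (employee share): $6,264.03 × 0.001 = $6.26
Garnishment: $6,264.03 × 0.035 = $219.24
Total deductions = $125.28 + $407.16 + $6.26 + $219.24 = $757.94
Net pay = $6,264.03 − $757.94 = $5,506.09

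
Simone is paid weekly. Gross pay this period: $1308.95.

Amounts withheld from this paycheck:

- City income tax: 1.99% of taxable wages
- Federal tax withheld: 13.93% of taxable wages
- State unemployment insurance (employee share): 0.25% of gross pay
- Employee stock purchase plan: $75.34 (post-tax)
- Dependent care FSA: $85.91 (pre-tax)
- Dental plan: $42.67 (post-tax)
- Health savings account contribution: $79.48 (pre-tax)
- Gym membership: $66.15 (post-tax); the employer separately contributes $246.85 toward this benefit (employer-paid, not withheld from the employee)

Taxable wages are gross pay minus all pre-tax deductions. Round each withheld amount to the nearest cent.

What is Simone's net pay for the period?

Health savings account contribution: $79.48
Dependent care FSA: $85.91
Pre-tax total = $79.48 + $85.91 = $165.39
Taxable wages = $1308.95 − $165.39 = $1143.56
City income tax: $1143.56 × 0.0199 = $22.76
Federal tax withheld: $1143.56 × 0.1393 = $159.30
State unemployment insurance (employee share): $1308.95 × 0.0025 = $3.27
Dental plan: $42.67
Gym membership: $66.15
Employee stock purchase plan: $75.34
(Employer's $246.85 toward gym membership is not withheld from the employee.)
Total deductions = $79.48 + $85.91 + $22.76 + $159.30 + $3.27 + $42.67 + $66.15 + $75.34 = $534.88
Net pay = $1308.95 − $534.88 = $774.07

$774.07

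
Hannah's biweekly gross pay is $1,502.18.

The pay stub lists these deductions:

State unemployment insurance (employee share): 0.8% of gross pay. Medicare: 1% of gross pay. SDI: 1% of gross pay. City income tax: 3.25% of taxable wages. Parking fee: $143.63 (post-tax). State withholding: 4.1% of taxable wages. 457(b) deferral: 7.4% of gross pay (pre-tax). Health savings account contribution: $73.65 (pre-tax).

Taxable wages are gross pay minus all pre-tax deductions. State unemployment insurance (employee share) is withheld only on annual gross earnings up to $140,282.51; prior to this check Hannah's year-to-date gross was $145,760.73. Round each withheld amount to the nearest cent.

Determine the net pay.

$1,046.88

Health savings account contribution: $73.65
457(b) deferral: $1,502.18 × 0.074 = $111.16
Pre-tax total = $73.65 + $111.16 = $184.81
Taxable wages = $1,502.18 − $184.81 = $1,317.37
State withholding: $1,317.37 × 0.041 = $54.01
City income tax: $1,317.37 × 0.0325 = $42.81
Medicare: $1,502.18 × 0.01 = $15.02
SDI: $1,502.18 × 0.01 = $15.02
State unemployment insurance (employee share): annual cap $140,282.51 already reached (YTD $145,760.73), so $0.00
Parking fee: $143.63
Total deductions = $73.65 + $111.16 + $54.01 + $42.81 + $15.02 + $15.02 + $0.00 + $143.63 = $455.30
Net pay = $1,502.18 − $455.30 = $1,046.88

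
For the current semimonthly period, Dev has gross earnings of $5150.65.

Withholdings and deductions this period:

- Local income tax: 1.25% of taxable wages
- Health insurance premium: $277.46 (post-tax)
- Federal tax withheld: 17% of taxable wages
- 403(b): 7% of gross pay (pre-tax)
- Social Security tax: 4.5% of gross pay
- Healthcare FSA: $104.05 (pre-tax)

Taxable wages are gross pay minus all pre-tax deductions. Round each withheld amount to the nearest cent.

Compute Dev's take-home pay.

$3321.60

Healthcare FSA: $104.05
403(b): $5150.65 × 0.07 = $360.55
Pre-tax total = $104.05 + $360.55 = $464.60
Taxable wages = $5150.65 − $464.60 = $4686.05
Federal tax withheld: $4686.05 × 0.17 = $796.63
Local income tax: $4686.05 × 0.0125 = $58.58
Social Security tax: $5150.65 × 0.045 = $231.78
Health insurance premium: $277.46
Total deductions = $104.05 + $360.55 + $796.63 + $58.58 + $231.78 + $277.46 = $1829.05
Net pay = $5150.65 − $1829.05 = $3321.60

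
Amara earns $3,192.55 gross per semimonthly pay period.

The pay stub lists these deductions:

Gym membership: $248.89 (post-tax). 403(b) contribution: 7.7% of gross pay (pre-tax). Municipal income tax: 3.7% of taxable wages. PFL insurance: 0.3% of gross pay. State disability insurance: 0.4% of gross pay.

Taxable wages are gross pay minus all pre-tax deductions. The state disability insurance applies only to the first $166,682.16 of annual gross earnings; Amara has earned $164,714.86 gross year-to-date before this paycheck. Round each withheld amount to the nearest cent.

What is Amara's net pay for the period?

403(b) contribution: $3,192.55 × 0.077 = $245.83
Taxable wages = $3,192.55 − $245.83 = $2,946.72
Municipal income tax: $2,946.72 × 0.037 = $109.03
State disability insurance: only $166,682.16 − $164,714.86 = $1,967.30 of this check is subject → $1,967.30 × 0.004 = $7.87
PFL insurance: $3,192.55 × 0.003 = $9.58
Gym membership: $248.89
Total deductions = $245.83 + $109.03 + $7.87 + $9.58 + $248.89 = $621.20
Net pay = $3,192.55 − $621.20 = $2,571.35

$2,571.35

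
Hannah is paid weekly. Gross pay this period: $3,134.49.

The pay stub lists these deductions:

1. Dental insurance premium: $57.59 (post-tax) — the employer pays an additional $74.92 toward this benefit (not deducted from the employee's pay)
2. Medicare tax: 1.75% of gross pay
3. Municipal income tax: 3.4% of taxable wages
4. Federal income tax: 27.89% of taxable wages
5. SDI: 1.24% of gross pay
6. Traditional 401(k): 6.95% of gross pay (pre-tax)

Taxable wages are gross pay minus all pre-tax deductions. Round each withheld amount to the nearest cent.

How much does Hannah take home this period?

Traditional 401(k): $3,134.49 × 0.0695 = $217.85
Taxable wages = $3,134.49 − $217.85 = $2,916.64
Federal income tax: $2,916.64 × 0.2789 = $813.45
Municipal income tax: $2,916.64 × 0.034 = $99.17
SDI: $3,134.49 × 0.0124 = $38.87
Medicare tax: $3,134.49 × 0.0175 = $54.85
Dental insurance premium: $57.59
(Employer's $74.92 toward dental insurance premium is not withheld from the employee.)
Total deductions = $217.85 + $813.45 + $99.17 + $38.87 + $54.85 + $57.59 = $1,281.78
Net pay = $3,134.49 − $1,281.78 = $1,852.71

$1,852.71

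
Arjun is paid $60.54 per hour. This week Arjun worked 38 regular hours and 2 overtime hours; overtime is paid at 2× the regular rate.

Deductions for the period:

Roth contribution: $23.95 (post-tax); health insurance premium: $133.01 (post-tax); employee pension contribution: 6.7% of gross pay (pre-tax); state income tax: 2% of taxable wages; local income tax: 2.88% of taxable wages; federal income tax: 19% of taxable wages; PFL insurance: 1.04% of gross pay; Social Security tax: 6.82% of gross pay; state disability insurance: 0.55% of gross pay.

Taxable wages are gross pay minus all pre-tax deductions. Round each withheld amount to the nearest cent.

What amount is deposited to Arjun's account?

$1,435.02

Regular pay: 38 × $60.54 = $2,300.52
Overtime pay: 2 × $60.54 × 2 = $242.16
Gross pay = $2,300.52 + $242.16 = $2,542.68
Employee pension contribution: $2,542.68 × 0.067 = $170.36
Taxable wages = $2,542.68 − $170.36 = $2,372.32
Local income tax: $2,372.32 × 0.0288 = $68.32
State income tax: $2,372.32 × 0.02 = $47.45
Federal income tax: $2,372.32 × 0.19 = $450.74
PFL insurance: $2,542.68 × 0.0104 = $26.44
Social Security tax: $2,542.68 × 0.0682 = $173.41
State disability insurance: $2,542.68 × 0.0055 = $13.98
Roth contribution: $23.95
Health insurance premium: $133.01
Total deductions = $170.36 + $68.32 + $47.45 + $450.74 + $26.44 + $173.41 + $13.98 + $23.95 + $133.01 = $1,107.66
Net pay = $2,542.68 − $1,107.66 = $1,435.02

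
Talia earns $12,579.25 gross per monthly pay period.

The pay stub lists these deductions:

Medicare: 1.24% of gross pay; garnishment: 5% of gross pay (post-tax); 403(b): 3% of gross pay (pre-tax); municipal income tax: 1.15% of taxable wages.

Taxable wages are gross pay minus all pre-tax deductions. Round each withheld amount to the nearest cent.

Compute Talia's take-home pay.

$11,276.61

403(b): $12,579.25 × 0.03 = $377.38
Taxable wages = $12,579.25 − $377.38 = $12,201.87
Municipal income tax: $12,201.87 × 0.0115 = $140.32
Medicare: $12,579.25 × 0.0124 = $155.98
Garnishment: $12,579.25 × 0.05 = $628.96
Total deductions = $377.38 + $140.32 + $155.98 + $628.96 = $1,302.64
Net pay = $12,579.25 − $1,302.64 = $11,276.61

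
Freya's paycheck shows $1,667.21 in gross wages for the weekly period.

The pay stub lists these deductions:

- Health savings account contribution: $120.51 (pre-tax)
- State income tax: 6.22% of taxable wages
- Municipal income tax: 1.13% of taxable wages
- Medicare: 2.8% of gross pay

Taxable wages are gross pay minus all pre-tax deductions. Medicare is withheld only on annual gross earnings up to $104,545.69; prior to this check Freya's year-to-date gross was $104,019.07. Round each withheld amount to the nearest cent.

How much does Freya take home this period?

Health savings account contribution: $120.51
Taxable wages = $1,667.21 − $120.51 = $1,546.70
State income tax: $1,546.70 × 0.0622 = $96.20
Municipal income tax: $1,546.70 × 0.0113 = $17.48
Medicare: only $104,545.69 − $104,019.07 = $526.62 of this check is subject → $526.62 × 0.028 = $14.75
Total deductions = $120.51 + $96.20 + $17.48 + $14.75 = $248.94
Net pay = $1,667.21 − $248.94 = $1,418.27

$1,418.27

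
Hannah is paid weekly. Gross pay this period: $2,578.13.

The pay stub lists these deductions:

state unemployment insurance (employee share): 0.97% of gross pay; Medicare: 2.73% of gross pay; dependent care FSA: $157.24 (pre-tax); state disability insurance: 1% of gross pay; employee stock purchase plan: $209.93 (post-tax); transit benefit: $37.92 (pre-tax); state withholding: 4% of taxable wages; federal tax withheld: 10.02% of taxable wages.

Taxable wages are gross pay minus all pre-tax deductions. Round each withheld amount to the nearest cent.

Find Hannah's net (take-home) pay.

$1,717.78

Dependent care FSA: $157.24
Transit benefit: $37.92
Pre-tax total = $157.24 + $37.92 = $195.16
Taxable wages = $2,578.13 − $195.16 = $2,382.97
State withholding: $2,382.97 × 0.04 = $95.32
Federal tax withheld: $2,382.97 × 0.1002 = $238.77
State unemployment insurance (employee share): $2,578.13 × 0.0097 = $25.01
Medicare: $2,578.13 × 0.0273 = $70.38
State disability insurance: $2,578.13 × 0.01 = $25.78
Employee stock purchase plan: $209.93
Total deductions = $157.24 + $37.92 + $95.32 + $238.77 + $25.01 + $70.38 + $25.78 + $209.93 = $860.35
Net pay = $2,578.13 − $860.35 = $1,717.78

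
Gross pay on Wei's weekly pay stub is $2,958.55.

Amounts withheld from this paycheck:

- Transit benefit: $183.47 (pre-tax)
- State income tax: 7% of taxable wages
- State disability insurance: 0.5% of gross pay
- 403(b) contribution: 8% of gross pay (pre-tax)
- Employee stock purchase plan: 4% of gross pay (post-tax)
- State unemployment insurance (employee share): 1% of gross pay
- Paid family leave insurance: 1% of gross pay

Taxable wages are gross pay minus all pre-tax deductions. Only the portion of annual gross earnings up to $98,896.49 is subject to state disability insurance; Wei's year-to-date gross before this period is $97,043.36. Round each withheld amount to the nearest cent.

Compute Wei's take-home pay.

403(b) contribution: $2,958.55 × 0.08 = $236.68
Transit benefit: $183.47
Pre-tax total = $236.68 + $183.47 = $420.15
Taxable wages = $2,958.55 − $420.15 = $2,538.40
State income tax: $2,538.40 × 0.07 = $177.69
Paid family leave insurance: $2,958.55 × 0.01 = $29.59
State unemployment insurance (employee share): $2,958.55 × 0.01 = $29.59
State disability insurance: only $98,896.49 − $97,043.36 = $1,853.13 of this check is subject → $1,853.13 × 0.005 = $9.27
Employee stock purchase plan: $2,958.55 × 0.04 = $118.34
Total deductions = $236.68 + $183.47 + $177.69 + $29.59 + $29.59 + $9.27 + $118.34 = $784.63
Net pay = $2,958.55 − $784.63 = $2,173.92

$2,173.92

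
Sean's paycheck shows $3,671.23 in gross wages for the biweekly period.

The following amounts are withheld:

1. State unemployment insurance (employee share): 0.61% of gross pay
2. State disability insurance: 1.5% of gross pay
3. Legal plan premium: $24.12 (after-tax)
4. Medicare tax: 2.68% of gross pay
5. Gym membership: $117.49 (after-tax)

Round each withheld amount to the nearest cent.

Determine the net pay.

$3,353.77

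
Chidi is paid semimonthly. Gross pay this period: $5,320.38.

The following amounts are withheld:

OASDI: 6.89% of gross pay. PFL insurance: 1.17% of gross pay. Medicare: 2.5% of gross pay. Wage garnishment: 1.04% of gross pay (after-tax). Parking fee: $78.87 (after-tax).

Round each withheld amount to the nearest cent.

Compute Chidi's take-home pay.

PFL insurance: $5,320.38 × 0.0117 = $62.25
Medicare: $5,320.38 × 0.025 = $133.01
OASDI: $5,320.38 × 0.0689 = $366.57
Parking fee: $78.87
Wage garnishment: $5,320.38 × 0.0104 = $55.33
Total deductions = $62.25 + $133.01 + $366.57 + $78.87 + $55.33 = $696.03
Net pay = $5,320.38 − $696.03 = $4,624.35

$4,624.35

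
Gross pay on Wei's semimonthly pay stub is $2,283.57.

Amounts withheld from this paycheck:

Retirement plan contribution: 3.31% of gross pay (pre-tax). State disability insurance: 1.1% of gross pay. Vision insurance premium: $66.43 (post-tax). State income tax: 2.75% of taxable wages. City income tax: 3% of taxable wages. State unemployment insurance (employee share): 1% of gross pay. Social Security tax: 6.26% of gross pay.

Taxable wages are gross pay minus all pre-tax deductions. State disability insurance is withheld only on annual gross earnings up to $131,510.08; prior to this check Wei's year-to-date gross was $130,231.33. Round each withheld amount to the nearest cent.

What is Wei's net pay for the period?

Retirement plan contribution: $2,283.57 × 0.0331 = $75.59
Taxable wages = $2,283.57 − $75.59 = $2,207.98
State income tax: $2,207.98 × 0.0275 = $60.72
City income tax: $2,207.98 × 0.03 = $66.24
Social Security tax: $2,283.57 × 0.0626 = $142.95
State unemployment insurance (employee share): $2,283.57 × 0.01 = $22.84
State disability insurance: only $131,510.08 − $130,231.33 = $1,278.75 of this check is subject → $1,278.75 × 0.011 = $14.07
Vision insurance premium: $66.43
Total deductions = $75.59 + $60.72 + $66.24 + $142.95 + $22.84 + $14.07 + $66.43 = $448.84
Net pay = $2,283.57 − $448.84 = $1,834.73

$1,834.73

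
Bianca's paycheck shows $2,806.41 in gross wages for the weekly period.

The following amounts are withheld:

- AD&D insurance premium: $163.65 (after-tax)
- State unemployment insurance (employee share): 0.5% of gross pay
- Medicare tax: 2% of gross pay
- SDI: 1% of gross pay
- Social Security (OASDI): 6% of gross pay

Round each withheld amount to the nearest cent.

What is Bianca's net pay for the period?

State unemployment insurance (employee share): $2,806.41 × 0.005 = $14.03
Medicare tax: $2,806.41 × 0.02 = $56.13
Social Security (OASDI): $2,806.41 × 0.06 = $168.38
SDI: $2,806.41 × 0.01 = $28.06
AD&D insurance premium: $163.65
Total deductions = $14.03 + $56.13 + $168.38 + $28.06 + $163.65 = $430.25
Net pay = $2,806.41 − $430.25 = $2,376.16

$2,376.16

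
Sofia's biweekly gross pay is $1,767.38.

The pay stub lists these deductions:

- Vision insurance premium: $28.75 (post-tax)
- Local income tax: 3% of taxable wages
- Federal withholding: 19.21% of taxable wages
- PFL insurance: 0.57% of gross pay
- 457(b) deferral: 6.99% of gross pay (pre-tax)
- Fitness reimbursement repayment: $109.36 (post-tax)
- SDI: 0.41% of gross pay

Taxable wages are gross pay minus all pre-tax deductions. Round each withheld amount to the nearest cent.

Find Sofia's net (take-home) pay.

457(b) deferral: $1,767.38 × 0.0699 = $123.54
Taxable wages = $1,767.38 − $123.54 = $1,643.84
Local income tax: $1,643.84 × 0.03 = $49.32
Federal withholding: $1,643.84 × 0.1921 = $315.78
SDI: $1,767.38 × 0.0041 = $7.25
PFL insurance: $1,767.38 × 0.0057 = $10.07
Vision insurance premium: $28.75
Fitness reimbursement repayment: $109.36
Total deductions = $123.54 + $49.32 + $315.78 + $7.25 + $10.07 + $28.75 + $109.36 = $644.07
Net pay = $1,767.38 − $644.07 = $1,123.31

$1,123.31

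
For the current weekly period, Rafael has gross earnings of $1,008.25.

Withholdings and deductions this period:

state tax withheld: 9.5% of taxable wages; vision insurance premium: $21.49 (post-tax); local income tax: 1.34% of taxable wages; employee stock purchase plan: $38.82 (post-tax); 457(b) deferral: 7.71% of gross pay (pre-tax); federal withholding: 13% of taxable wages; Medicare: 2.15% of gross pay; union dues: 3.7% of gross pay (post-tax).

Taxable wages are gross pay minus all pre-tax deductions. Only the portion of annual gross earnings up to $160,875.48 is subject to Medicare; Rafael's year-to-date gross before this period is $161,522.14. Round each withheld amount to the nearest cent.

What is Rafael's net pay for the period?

$611.05

457(b) deferral: $1,008.25 × 0.0771 = $77.74
Taxable wages = $1,008.25 − $77.74 = $930.51
State tax withheld: $930.51 × 0.095 = $88.40
Federal withholding: $930.51 × 0.13 = $120.97
Local income tax: $930.51 × 0.0134 = $12.47
Medicare: annual cap $160,875.48 already reached (YTD $161,522.14), so $0.00
Employee stock purchase plan: $38.82
Union dues: $1,008.25 × 0.037 = $37.31
Vision insurance premium: $21.49
Total deductions = $77.74 + $88.40 + $120.97 + $12.47 + $0.00 + $38.82 + $37.31 + $21.49 = $397.20
Net pay = $1,008.25 − $397.20 = $611.05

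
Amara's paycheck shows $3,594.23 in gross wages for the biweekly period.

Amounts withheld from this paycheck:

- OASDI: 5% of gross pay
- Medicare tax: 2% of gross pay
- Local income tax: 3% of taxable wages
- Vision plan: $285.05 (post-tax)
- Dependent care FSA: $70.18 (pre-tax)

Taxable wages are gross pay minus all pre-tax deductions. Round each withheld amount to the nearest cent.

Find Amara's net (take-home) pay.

$2,881.69

Dependent care FSA: $70.18
Taxable wages = $3,594.23 − $70.18 = $3,524.05
Local income tax: $3,524.05 × 0.03 = $105.72
Medicare tax: $3,594.23 × 0.02 = $71.88
OASDI: $3,594.23 × 0.05 = $179.71
Vision plan: $285.05
Total deductions = $70.18 + $105.72 + $71.88 + $179.71 + $285.05 = $712.54
Net pay = $3,594.23 − $712.54 = $2,881.69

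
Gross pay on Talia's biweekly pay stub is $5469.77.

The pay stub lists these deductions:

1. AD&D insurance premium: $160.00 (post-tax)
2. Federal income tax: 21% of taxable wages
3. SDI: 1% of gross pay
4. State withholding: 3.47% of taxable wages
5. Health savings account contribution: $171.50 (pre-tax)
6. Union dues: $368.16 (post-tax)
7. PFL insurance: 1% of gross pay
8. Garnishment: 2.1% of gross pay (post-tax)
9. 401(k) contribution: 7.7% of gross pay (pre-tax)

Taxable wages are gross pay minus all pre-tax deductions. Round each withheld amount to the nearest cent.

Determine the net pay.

401(k) contribution: $5469.77 × 0.077 = $421.17
Health savings account contribution: $171.50
Pre-tax total = $421.17 + $171.50 = $592.67
Taxable wages = $5469.77 − $592.67 = $4877.10
Federal income tax: $4877.10 × 0.21 = $1024.19
State withholding: $4877.10 × 0.0347 = $169.24
SDI: $5469.77 × 0.01 = $54.70
PFL insurance: $5469.77 × 0.01 = $54.70
Garnishment: $5469.77 × 0.021 = $114.87
AD&D insurance premium: $160.00
Union dues: $368.16
Total deductions = $421.17 + $171.50 + $1024.19 + $169.24 + $54.70 + $54.70 + $114.87 + $160.00 + $368.16 = $2538.53
Net pay = $5469.77 − $2538.53 = $2931.24

$2931.24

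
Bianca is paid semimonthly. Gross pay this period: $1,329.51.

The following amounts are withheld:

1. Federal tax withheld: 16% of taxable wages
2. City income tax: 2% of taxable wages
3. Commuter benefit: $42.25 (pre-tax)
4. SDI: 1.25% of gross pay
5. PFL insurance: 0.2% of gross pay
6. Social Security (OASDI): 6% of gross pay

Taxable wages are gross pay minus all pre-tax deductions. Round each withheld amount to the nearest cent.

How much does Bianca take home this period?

Commuter benefit: $42.25
Taxable wages = $1,329.51 − $42.25 = $1,287.26
Federal tax withheld: $1,287.26 × 0.16 = $205.96
City income tax: $1,287.26 × 0.02 = $25.75
PFL insurance: $1,329.51 × 0.002 = $2.66
Social Security (OASDI): $1,329.51 × 0.06 = $79.77
SDI: $1,329.51 × 0.0125 = $16.62
Total deductions = $42.25 + $205.96 + $25.75 + $2.66 + $79.77 + $16.62 = $373.01
Net pay = $1,329.51 − $373.01 = $956.50

$956.50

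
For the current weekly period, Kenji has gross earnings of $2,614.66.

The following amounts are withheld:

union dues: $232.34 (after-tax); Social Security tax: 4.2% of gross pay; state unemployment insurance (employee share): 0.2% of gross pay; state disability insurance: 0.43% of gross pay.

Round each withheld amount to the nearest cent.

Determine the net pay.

Social Security tax: $2,614.66 × 0.042 = $109.82
State disability insurance: $2,614.66 × 0.0043 = $11.24
State unemployment insurance (employee share): $2,614.66 × 0.002 = $5.23
Union dues: $232.34
Total deductions = $109.82 + $11.24 + $5.23 + $232.34 = $358.63
Net pay = $2,614.66 − $358.63 = $2,256.03

$2,256.03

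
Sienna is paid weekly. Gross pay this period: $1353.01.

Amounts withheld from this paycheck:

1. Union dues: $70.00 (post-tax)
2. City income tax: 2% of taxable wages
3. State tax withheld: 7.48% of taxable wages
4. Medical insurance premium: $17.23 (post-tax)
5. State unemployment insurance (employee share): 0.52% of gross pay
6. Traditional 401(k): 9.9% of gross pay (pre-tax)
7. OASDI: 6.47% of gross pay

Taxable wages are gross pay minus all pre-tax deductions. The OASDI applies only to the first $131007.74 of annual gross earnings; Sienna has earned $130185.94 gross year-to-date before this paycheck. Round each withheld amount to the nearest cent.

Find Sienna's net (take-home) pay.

Traditional 401(k): $1353.01 × 0.099 = $133.95
Taxable wages = $1353.01 − $133.95 = $1219.06
State tax withheld: $1219.06 × 0.0748 = $91.19
City income tax: $1219.06 × 0.02 = $24.38
State unemployment insurance (employee share): $1353.01 × 0.0052 = $7.04
OASDI: only $131007.74 − $130185.94 = $821.80 of this check is subject → $821.80 × 0.0647 = $53.17
Union dues: $70.00
Medical insurance premium: $17.23
Total deductions = $133.95 + $91.19 + $24.38 + $7.04 + $53.17 + $70.00 + $17.23 = $396.96
Net pay = $1353.01 − $396.96 = $956.05

$956.05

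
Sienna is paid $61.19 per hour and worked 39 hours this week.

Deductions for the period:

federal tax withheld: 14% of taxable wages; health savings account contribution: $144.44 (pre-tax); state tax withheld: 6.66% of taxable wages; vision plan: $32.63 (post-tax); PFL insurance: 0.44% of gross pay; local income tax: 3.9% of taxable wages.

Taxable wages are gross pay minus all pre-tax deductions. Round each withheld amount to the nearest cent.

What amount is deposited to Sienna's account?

$1,648.20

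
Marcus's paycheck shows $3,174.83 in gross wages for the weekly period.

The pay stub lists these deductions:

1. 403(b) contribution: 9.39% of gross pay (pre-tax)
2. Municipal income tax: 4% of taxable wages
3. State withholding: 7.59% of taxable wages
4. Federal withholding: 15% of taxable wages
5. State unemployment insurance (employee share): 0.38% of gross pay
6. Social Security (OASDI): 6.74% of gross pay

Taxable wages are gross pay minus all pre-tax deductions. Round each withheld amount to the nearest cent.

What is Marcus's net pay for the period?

403(b) contribution: $3,174.83 × 0.0939 = $298.12
Taxable wages = $3,174.83 − $298.12 = $2,876.71
Municipal income tax: $2,876.71 × 0.04 = $115.07
State withholding: $2,876.71 × 0.0759 = $218.34
Federal withholding: $2,876.71 × 0.15 = $431.51
State unemployment insurance (employee share): $3,174.83 × 0.0038 = $12.06
Social Security (OASDI): $3,174.83 × 0.0674 = $213.98
Total deductions = $298.12 + $115.07 + $218.34 + $431.51 + $12.06 + $213.98 = $1,289.08
Net pay = $3,174.83 − $1,289.08 = $1,885.75

$1,885.75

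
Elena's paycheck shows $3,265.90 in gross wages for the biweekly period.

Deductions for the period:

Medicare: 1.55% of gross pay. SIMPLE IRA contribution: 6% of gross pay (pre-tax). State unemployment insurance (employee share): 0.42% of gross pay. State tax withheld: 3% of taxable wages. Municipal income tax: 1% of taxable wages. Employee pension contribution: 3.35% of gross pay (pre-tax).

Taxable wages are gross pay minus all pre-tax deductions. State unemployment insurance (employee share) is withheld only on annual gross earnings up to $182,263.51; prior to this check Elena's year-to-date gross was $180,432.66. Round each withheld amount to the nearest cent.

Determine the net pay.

Employee pension contribution: $3,265.90 × 0.0335 = $109.41
SIMPLE IRA contribution: $3,265.90 × 0.06 = $195.95
Pre-tax total = $109.41 + $195.95 = $305.36
Taxable wages = $3,265.90 − $305.36 = $2,960.54
Municipal income tax: $2,960.54 × 0.01 = $29.61
State tax withheld: $2,960.54 × 0.03 = $88.82
State unemployment insurance (employee share): only $182,263.51 − $180,432.66 = $1,830.85 of this check is subject → $1,830.85 × 0.0042 = $7.69
Medicare: $3,265.90 × 0.0155 = $50.62
Total deductions = $109.41 + $195.95 + $29.61 + $88.82 + $7.69 + $50.62 = $482.10
Net pay = $3,265.90 − $482.10 = $2,783.80

$2,783.80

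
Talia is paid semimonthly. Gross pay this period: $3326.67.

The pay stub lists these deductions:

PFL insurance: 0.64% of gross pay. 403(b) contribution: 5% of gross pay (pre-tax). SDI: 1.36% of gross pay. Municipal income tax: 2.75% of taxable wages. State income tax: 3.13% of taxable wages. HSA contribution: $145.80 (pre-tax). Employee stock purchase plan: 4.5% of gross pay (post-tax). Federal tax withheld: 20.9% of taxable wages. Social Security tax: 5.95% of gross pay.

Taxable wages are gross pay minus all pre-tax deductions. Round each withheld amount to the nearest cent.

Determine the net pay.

$1793.07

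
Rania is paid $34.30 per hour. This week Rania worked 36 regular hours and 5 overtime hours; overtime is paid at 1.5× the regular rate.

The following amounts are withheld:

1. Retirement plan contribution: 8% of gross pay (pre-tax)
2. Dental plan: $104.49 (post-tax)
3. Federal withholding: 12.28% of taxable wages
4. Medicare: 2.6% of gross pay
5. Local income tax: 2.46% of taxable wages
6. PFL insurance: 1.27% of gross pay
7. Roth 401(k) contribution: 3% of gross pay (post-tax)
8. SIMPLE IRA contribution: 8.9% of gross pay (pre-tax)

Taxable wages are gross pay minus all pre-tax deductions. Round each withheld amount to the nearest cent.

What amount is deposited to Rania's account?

$850.15

Regular pay: 36 × $34.30 = $1,234.80
Overtime pay: 5 × $34.30 × 1.5 = $257.25
Gross pay = $1,234.80 + $257.25 = $1,492.05
SIMPLE IRA contribution: $1,492.05 × 0.089 = $132.79
Retirement plan contribution: $1,492.05 × 0.08 = $119.36
Pre-tax total = $132.79 + $119.36 = $252.15
Taxable wages = $1,492.05 − $252.15 = $1,239.90
Local income tax: $1,239.90 × 0.0246 = $30.50
Federal withholding: $1,239.90 × 0.1228 = $152.26
Medicare: $1,492.05 × 0.026 = $38.79
PFL insurance: $1,492.05 × 0.0127 = $18.95
Roth 401(k) contribution: $1,492.05 × 0.03 = $44.76
Dental plan: $104.49
Total deductions = $132.79 + $119.36 + $30.50 + $152.26 + $38.79 + $18.95 + $44.76 + $104.49 = $641.90
Net pay = $1,492.05 − $641.90 = $850.15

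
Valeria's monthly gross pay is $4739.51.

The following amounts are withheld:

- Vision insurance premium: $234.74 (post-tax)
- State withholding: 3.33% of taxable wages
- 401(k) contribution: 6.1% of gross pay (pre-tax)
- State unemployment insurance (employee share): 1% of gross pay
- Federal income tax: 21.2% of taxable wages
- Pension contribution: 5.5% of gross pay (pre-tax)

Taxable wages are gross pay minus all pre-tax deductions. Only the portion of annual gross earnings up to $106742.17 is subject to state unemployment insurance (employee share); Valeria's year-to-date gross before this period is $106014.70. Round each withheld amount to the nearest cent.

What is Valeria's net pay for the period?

$2919.98

401(k) contribution: $4739.51 × 0.061 = $289.11
Pension contribution: $4739.51 × 0.055 = $260.67
Pre-tax total = $289.11 + $260.67 = $549.78
Taxable wages = $4739.51 − $549.78 = $4189.73
State withholding: $4189.73 × 0.0333 = $139.52
Federal income tax: $4189.73 × 0.212 = $888.22
State unemployment insurance (employee share): only $106742.17 − $106014.70 = $727.47 of this check is subject → $727.47 × 0.01 = $7.27
Vision insurance premium: $234.74
Total deductions = $289.11 + $260.67 + $139.52 + $888.22 + $7.27 + $234.74 = $1819.53
Net pay = $4739.51 − $1819.53 = $2919.98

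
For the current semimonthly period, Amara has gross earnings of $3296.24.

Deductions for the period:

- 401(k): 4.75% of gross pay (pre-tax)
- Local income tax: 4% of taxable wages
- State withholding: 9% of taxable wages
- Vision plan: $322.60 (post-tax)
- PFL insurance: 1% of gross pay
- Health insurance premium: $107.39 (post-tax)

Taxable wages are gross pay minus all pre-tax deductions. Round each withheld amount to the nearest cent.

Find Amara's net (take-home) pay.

401(k): $3296.24 × 0.0475 = $156.57
Taxable wages = $3296.24 − $156.57 = $3139.67
State withholding: $3139.67 × 0.09 = $282.57
Local income tax: $3139.67 × 0.04 = $125.59
PFL insurance: $3296.24 × 0.01 = $32.96
Health insurance premium: $107.39
Vision plan: $322.60
Total deductions = $156.57 + $282.57 + $125.59 + $32.96 + $107.39 + $322.60 = $1027.68
Net pay = $3296.24 − $1027.68 = $2268.56

$2268.56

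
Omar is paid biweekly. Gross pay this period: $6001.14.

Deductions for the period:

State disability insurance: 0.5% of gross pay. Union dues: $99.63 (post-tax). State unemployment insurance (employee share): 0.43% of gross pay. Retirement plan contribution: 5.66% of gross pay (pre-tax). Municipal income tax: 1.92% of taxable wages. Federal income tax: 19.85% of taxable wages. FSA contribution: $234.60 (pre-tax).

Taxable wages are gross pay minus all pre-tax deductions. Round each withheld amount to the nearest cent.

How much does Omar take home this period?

$4090.00

Retirement plan contribution: $6001.14 × 0.0566 = $339.66
FSA contribution: $234.60
Pre-tax total = $339.66 + $234.60 = $574.26
Taxable wages = $6001.14 − $574.26 = $5426.88
Municipal income tax: $5426.88 × 0.0192 = $104.20
Federal income tax: $5426.88 × 0.1985 = $1077.24
State unemployment insurance (employee share): $6001.14 × 0.0043 = $25.80
State disability insurance: $6001.14 × 0.005 = $30.01
Union dues: $99.63
Total deductions = $339.66 + $234.60 + $104.20 + $1077.24 + $25.80 + $30.01 + $99.63 = $1911.14
Net pay = $6001.14 − $1911.14 = $4090.00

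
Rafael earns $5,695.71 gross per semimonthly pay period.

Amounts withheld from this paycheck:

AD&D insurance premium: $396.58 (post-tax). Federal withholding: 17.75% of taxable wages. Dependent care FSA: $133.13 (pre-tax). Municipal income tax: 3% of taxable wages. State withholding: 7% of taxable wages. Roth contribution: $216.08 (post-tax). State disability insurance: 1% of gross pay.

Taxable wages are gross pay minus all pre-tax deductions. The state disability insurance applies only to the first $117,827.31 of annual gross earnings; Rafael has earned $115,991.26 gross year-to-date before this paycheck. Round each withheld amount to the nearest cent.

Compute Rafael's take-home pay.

$3,387.94

Dependent care FSA: $133.13
Taxable wages = $5,695.71 − $133.13 = $5,562.58
Municipal income tax: $5,562.58 × 0.03 = $166.88
Federal withholding: $5,562.58 × 0.1775 = $987.36
State withholding: $5,562.58 × 0.07 = $389.38
State disability insurance: only $117,827.31 − $115,991.26 = $1,836.05 of this check is subject → $1,836.05 × 0.01 = $18.36
AD&D insurance premium: $396.58
Roth contribution: $216.08
Total deductions = $133.13 + $166.88 + $987.36 + $389.38 + $18.36 + $396.58 + $216.08 = $2,307.77
Net pay = $5,695.71 − $2,307.77 = $3,387.94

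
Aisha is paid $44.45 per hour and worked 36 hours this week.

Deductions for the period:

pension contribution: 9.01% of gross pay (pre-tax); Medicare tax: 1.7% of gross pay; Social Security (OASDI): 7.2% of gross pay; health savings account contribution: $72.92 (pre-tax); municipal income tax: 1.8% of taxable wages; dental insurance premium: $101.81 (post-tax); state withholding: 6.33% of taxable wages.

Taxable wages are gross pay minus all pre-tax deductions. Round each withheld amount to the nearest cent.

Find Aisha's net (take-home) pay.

$1026.43

Gross pay: 36 × $44.45 = $1600.20
Health savings account contribution: $72.92
Pension contribution: $1600.20 × 0.0901 = $144.18
Pre-tax total = $72.92 + $144.18 = $217.10
Taxable wages = $1600.20 − $217.10 = $1383.10
State withholding: $1383.10 × 0.0633 = $87.55
Municipal income tax: $1383.10 × 0.018 = $24.90
Medicare tax: $1600.20 × 0.017 = $27.20
Social Security (OASDI): $1600.20 × 0.072 = $115.21
Dental insurance premium: $101.81
Total deductions = $72.92 + $144.18 + $87.55 + $24.90 + $27.20 + $115.21 + $101.81 = $573.77
Net pay = $1600.20 − $573.77 = $1026.43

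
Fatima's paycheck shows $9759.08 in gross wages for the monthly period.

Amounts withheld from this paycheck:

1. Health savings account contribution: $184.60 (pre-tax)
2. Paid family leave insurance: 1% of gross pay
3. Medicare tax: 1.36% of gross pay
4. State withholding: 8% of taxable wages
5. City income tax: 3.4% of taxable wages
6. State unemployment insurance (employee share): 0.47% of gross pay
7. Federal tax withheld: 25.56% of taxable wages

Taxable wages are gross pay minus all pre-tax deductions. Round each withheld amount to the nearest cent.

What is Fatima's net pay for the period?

$5759.57

Health savings account contribution: $184.60
Taxable wages = $9759.08 − $184.60 = $9574.48
State withholding: $9574.48 × 0.08 = $765.96
City income tax: $9574.48 × 0.034 = $325.53
Federal tax withheld: $9574.48 × 0.2556 = $2447.24
Medicare tax: $9759.08 × 0.0136 = $132.72
Paid family leave insurance: $9759.08 × 0.01 = $97.59
State unemployment insurance (employee share): $9759.08 × 0.0047 = $45.87
Total deductions = $184.60 + $765.96 + $325.53 + $2447.24 + $132.72 + $97.59 + $45.87 = $3999.51
Net pay = $9759.08 − $3999.51 = $5759.57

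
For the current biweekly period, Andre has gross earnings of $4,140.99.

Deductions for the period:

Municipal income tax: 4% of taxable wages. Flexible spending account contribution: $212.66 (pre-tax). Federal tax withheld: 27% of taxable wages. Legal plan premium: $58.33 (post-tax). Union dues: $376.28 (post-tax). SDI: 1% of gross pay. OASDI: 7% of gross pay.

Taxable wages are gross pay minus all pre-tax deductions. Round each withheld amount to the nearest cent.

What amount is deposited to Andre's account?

Flexible spending account contribution: $212.66
Taxable wages = $4,140.99 − $212.66 = $3,928.33
Federal tax withheld: $3,928.33 × 0.27 = $1,060.65
Municipal income tax: $3,928.33 × 0.04 = $157.13
OASDI: $4,140.99 × 0.07 = $289.87
SDI: $4,140.99 × 0.01 = $41.41
Union dues: $376.28
Legal plan premium: $58.33
Total deductions = $212.66 + $1,060.65 + $157.13 + $289.87 + $41.41 + $376.28 + $58.33 = $2,196.33
Net pay = $4,140.99 − $2,196.33 = $1,944.66

$1,944.66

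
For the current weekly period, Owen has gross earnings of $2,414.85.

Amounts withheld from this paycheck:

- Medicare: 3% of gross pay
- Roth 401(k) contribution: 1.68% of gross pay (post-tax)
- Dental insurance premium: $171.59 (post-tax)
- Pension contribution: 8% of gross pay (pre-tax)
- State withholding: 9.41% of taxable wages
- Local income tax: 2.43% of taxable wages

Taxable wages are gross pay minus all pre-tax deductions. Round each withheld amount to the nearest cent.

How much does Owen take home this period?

Pension contribution: $2,414.85 × 0.08 = $193.19
Taxable wages = $2,414.85 − $193.19 = $2,221.66
State withholding: $2,221.66 × 0.0941 = $209.06
Local income tax: $2,221.66 × 0.0243 = $53.99
Medicare: $2,414.85 × 0.03 = $72.45
Dental insurance premium: $171.59
Roth 401(k) contribution: $2,414.85 × 0.0168 = $40.57
Total deductions = $193.19 + $209.06 + $53.99 + $72.45 + $171.59 + $40.57 = $740.85
Net pay = $2,414.85 − $740.85 = $1,674.00

$1,674.00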